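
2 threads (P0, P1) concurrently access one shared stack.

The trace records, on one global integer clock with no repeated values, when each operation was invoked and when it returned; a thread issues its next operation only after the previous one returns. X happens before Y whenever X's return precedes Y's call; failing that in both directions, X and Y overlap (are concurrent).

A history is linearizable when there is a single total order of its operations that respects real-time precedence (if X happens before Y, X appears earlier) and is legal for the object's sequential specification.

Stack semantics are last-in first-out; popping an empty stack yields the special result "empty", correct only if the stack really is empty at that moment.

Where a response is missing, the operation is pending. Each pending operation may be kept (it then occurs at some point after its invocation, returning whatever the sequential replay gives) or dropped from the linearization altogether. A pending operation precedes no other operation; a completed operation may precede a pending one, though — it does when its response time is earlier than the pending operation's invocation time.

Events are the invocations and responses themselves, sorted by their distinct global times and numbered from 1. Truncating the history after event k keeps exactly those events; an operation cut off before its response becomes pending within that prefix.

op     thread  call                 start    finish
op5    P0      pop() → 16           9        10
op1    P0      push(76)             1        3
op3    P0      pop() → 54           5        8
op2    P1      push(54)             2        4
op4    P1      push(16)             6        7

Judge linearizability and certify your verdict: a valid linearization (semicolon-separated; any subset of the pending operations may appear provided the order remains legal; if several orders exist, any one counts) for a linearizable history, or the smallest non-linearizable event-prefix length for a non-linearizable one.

after step 1 (op1 push(76)): stack <76>
after step 2 (op2 push(54)): stack <76,54>
after step 3 (op3 pop() → 54): stack <76>
after step 4 (op4 push(16)): stack <76,16>
after step 5 (op5 pop() → 16): stack <76>

linearizable — witness: op1; op2; op3; op4; op5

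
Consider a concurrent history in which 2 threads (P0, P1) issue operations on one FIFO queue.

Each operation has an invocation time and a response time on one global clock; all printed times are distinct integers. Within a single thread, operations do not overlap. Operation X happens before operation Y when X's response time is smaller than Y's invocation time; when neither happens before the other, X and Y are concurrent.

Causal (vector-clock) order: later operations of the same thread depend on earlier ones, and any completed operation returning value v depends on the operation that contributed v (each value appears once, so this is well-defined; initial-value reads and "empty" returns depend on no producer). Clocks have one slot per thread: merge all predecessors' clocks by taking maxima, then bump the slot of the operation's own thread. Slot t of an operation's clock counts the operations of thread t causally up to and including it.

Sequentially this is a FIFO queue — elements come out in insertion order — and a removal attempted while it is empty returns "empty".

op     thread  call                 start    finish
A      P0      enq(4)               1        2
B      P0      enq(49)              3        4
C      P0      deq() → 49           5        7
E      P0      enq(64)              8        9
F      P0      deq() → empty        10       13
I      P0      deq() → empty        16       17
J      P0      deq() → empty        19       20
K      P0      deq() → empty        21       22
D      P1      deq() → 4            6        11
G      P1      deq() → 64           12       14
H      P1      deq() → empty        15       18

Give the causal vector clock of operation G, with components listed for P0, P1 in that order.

VC(A, invoked at 1): no causal predecessors; +1 on P0 → (1, 0)
D (invocation 6): componentwise max over VC(A)=(1, 0), +1 at P1, giving (1, 1)
B (invocation 3): componentwise max over VC(A)=(1, 0), +1 at P0, giving (2, 0)
C (invocation 5): componentwise max over VC(B)=(2, 0), +1 at P0, giving (3, 0)
E (invocation 8): componentwise max over VC(C)=(3, 0), +1 at P0, giving (4, 0)
F (invocation 10): componentwise max over VC(E)=(4, 0), +1 at P0, giving (5, 0)
G (invocation 12): componentwise max over VC(D)=(1, 1), VC(E)=(4, 0), +1 at P1, giving (4, 2)
I (invocation 16): componentwise max over VC(F)=(5, 0), +1 at P0, giving (6, 0)
H (invocation 15): componentwise max over VC(G)=(4, 2), +1 at P1, giving (4, 3)
J (invocation 19): componentwise max over VC(I)=(6, 0), +1 at P0, giving (7, 0)
K (invocation 21): componentwise max over VC(J)=(7, 0), +1 at P0, giving (8, 0)
target: VC(G) = (4, 2)

(4, 2)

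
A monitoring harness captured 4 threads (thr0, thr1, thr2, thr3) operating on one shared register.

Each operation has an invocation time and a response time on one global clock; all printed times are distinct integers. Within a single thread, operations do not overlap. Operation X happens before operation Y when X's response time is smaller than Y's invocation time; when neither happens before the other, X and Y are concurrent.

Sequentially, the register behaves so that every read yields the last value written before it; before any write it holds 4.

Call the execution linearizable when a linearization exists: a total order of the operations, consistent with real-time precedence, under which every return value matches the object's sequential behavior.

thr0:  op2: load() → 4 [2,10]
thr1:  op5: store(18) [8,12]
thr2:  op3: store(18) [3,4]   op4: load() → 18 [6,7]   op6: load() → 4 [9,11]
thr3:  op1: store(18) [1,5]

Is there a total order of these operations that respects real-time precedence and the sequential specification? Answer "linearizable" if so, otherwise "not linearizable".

prefix check: 1..10 passes, 1..11 fails once op6's time-11 response joins
all 10 real-time-respecting orders fail — 5 completed register operations, no legal replay
completion choices over the 1 pending operation (op5) were checked; none helps
take op1, op2, op3, op4, op6 (pending dropped): step 2 already fails, because op2 load() → 4 cannot occur there
take op1, op3, op2, op4, op6 (pending dropped): step 3 already fails, because op2 load() → 4 cannot occur there

not linearizable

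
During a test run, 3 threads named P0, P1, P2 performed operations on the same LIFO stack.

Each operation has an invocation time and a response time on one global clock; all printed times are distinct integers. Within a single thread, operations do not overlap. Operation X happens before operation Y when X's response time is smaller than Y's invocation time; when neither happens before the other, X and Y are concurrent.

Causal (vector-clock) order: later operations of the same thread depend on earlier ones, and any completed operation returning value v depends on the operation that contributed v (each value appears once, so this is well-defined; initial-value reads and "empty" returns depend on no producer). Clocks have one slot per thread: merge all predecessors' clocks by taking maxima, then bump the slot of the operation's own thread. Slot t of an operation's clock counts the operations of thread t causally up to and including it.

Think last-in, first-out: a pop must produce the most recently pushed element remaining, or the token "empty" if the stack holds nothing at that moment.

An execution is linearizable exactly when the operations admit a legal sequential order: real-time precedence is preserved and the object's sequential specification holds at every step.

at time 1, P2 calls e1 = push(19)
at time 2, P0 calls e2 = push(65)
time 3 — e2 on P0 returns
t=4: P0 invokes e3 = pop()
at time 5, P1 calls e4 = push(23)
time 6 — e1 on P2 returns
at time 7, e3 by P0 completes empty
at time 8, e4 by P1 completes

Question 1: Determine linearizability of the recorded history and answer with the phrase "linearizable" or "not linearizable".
not linearizable

prefix check: 1..6 passes, 1..7 fails once e3's time-7 response joins
all 3 real-time-respecting orders fail — 3 completed LIFO stack operations, no legal replay
no completion choice of the 1 pending operation (e4) rescues it — every subset was tried
for example e1, e2, e3 (pending dropped) fails at step 3: e3 pop() → empty is not legal there
for example e2, e1, e3 (pending dropped) fails at step 3: e3 pop() → empty is not legal there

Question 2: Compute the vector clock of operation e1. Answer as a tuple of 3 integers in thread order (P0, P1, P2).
Answer: (0, 0, 1)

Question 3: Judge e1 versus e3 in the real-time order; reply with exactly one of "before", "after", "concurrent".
Answer: concurrent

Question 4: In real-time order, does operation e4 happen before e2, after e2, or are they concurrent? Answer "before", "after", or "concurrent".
Answer: after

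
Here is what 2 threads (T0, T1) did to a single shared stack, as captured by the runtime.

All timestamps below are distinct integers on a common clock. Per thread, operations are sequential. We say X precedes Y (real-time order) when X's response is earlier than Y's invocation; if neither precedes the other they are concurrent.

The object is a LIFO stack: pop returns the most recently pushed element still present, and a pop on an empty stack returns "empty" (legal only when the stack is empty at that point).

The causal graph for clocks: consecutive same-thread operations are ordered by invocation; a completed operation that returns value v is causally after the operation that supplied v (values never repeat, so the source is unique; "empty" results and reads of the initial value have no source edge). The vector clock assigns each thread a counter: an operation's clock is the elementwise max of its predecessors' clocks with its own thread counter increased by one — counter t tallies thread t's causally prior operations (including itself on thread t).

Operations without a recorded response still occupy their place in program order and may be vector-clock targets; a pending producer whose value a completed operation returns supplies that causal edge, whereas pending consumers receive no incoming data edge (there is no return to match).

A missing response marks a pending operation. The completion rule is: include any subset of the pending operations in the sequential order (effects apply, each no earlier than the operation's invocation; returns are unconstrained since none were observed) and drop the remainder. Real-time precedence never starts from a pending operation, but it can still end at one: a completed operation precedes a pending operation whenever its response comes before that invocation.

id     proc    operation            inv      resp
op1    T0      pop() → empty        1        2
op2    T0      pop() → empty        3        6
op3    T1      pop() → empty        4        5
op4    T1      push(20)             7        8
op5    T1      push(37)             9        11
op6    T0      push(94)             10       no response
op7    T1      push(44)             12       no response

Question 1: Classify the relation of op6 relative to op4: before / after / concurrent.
op6 spans [10,…), op4 spans [7,8]
resp(op4)=8 < inv(op6)=10

after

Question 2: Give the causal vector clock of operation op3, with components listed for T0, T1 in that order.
VC(op3, invoked at 4): no causal predecessors; +1 on T1 → (0, 1)
VC(op1, invoked at 1): no causal predecessors; +1 on T0 → (1, 0)
invoked at 7, op4 merges VC(op3)=(0, 1) and bumps T1's slot → (0, 2)
invoked at 3, op2 merges VC(op1)=(1, 0) and bumps T0's slot → (2, 0)
invoked at 9, op5 merges VC(op4)=(0, 2) and bumps T1's slot → (0, 3)
invoked at 10, op6 merges VC(op2)=(2, 0) and bumps T0's slot → (3, 0)
invoked at 12, op7 merges VC(op5)=(0, 3) and bumps T1's slot → (0, 4)
target: VC(op3) = (0, 1)

(0, 1)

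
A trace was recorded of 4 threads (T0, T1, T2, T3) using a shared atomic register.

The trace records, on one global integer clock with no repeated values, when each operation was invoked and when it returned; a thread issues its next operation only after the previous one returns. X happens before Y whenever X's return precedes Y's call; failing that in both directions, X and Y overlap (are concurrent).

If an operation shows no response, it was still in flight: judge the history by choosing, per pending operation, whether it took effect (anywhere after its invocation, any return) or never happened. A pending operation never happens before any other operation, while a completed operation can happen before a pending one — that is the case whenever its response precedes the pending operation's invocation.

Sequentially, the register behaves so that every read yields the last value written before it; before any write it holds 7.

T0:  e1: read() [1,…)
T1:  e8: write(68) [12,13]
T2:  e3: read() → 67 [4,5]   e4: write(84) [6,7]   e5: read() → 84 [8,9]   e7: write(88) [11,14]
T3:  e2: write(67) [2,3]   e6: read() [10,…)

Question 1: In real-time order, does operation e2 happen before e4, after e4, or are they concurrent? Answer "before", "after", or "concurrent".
before

e2 spans [2,3], e4 spans [6,7]
resp(e2)=3 < inv(e4)=6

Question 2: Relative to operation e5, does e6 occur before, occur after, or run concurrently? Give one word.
after

e6 spans [10,…), e5 spans [8,9]
resp(e5)=9 < inv(e6)=10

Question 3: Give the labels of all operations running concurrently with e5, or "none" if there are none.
e1

e5 runs from 8 to 9; window-overlapping ops are concurrent
e1 [1,…): concurrent
e2 [2,3]: before
e3 [4,5]: before
e4 [6,7]: before
e6 [10,…): after
e7 [11,14]: after
e8 [12,13]: after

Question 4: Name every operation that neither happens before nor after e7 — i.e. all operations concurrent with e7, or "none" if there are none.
e1, e6, e8

concurrent with e7 ([11,14]): every op whose interval crosses 11..14
e1 [1,…): concurrent
e2 [2,3]: before
e3 [4,5]: before
e4 [6,7]: before
e5 [8,9]: before
e6 [10,…): concurrent
e8 [12,13]: concurrent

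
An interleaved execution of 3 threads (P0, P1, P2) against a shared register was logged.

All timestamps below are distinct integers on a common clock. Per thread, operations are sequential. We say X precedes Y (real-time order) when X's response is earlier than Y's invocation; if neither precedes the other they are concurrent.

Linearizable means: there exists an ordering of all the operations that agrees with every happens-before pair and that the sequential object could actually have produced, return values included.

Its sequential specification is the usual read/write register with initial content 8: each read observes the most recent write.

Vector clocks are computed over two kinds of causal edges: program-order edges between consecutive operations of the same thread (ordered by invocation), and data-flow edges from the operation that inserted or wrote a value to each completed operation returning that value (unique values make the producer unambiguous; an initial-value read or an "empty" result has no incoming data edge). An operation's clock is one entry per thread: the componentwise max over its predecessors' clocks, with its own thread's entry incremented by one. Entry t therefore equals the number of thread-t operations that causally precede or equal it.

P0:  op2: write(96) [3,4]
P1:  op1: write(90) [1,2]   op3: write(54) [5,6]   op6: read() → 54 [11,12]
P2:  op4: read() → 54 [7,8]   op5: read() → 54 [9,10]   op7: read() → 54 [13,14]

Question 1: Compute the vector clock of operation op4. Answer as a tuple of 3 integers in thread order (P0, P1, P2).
VC(op1, invoked at 1): no causal predecessors; +1 on P1 → (0, 1, 0)
VC(op2, invoked at 3): no causal predecessors; +1 on P0 → (1, 0, 0)
op3 (invocation 5): componentwise max over VC(op1)=(0, 1, 0), +1 at P1, giving (0, 2, 0)
op4 (invocation 7): componentwise max over VC(op3)=(0, 2, 0), +1 at P2, giving (0, 2, 1)
op6 (invocation 11): componentwise max over VC(op3)=(0, 2, 0), +1 at P1, giving (0, 3, 0)
op5 (invocation 9): componentwise max over VC(op3)=(0, 2, 0), VC(op4)=(0, 2, 1), +1 at P2, giving (0, 2, 2)
op7 (invocation 13): componentwise max over VC(op3)=(0, 2, 0), VC(op5)=(0, 2, 2), +1 at P2, giving (0, 2, 3)
target: VC(op4) = (0, 2, 1)

(0, 2, 1)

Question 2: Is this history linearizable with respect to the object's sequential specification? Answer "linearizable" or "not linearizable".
witness order: op1, op2, op3, op4, op5, op6, op7
after step 1 (op1 write(90)): value 90
after step 2 (op2 write(96)): value 96
after step 3 (op3 write(54)): value 54
after step 4 (op4 read() → 54): value 54
after step 5 (op5 read() → 54): value 54
after step 6 (op6 read() → 54): value 54
after step 7 (op7 read() → 54): value 54

linearizable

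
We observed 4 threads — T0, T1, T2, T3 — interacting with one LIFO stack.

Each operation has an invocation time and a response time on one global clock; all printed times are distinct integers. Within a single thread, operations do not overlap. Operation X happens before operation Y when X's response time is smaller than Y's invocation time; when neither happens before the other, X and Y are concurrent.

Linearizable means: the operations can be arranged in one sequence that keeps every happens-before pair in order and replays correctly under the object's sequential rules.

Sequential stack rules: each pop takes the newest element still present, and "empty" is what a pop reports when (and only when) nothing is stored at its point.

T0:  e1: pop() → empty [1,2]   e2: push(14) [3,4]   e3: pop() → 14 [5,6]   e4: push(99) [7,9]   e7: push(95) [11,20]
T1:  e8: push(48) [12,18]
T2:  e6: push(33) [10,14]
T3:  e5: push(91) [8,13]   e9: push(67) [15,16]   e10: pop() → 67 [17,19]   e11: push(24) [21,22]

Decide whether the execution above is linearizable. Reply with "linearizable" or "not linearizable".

one valid linearization: e1, e2, e3, e4, e5, e6, e7, e8, e9, e10, e11
1. e1 pop() → empty, leaving stack <>
2. e2 push(14), leaving stack <14>
3. e3 pop() → 14, leaving stack <>
4. e4 push(99), leaving stack <99>
5. e5 push(91), leaving stack <99,91>
6. e6 push(33), leaving stack <99,91,33>
7. e7 push(95), leaving stack <99,91,33,95>
8. e8 push(48), leaving stack <99,91,33,95,48>
9. e9 push(67), leaving stack <99,91,33,95,48,67>
10. e10 pop() → 67, leaving stack <99,91,33,95,48>
11. e11 push(24), leaving stack <99,91,33,95,48,24>

linearizable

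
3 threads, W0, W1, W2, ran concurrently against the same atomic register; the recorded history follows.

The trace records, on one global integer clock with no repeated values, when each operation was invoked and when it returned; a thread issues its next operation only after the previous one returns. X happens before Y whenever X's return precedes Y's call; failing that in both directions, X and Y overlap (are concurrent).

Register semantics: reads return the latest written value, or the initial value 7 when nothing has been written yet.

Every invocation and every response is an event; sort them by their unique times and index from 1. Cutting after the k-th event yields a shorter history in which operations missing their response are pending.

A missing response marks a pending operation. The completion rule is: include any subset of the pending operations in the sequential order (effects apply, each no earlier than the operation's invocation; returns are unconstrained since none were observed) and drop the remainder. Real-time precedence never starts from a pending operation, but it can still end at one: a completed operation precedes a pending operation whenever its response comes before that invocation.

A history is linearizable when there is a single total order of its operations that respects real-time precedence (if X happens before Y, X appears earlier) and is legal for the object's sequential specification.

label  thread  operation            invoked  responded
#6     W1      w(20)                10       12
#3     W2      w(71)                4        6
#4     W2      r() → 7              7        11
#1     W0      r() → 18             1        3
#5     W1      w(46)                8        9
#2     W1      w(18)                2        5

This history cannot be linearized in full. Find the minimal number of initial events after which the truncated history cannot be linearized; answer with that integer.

events 1..10 are linearizable; a witness order is #2, #1, #3, #4, #5:
1. #2 w(18), leaving value 18
2. #1 r() → 18, leaving value 18
3. #3 w(71), leaving value 71
4. #4 r() (pending, included), leaving value 71
5. #5 w(46), leaving value 46
event 11 — #4's response, time 11 — after it, nothing linearizes
every completion of the 1 pending operation (#6) was checked; none linearizes
for example #1, #2, #3, #4, #5 (pending dropped) fails at step 1: #1 r() → 18 is not legal there
for example #1, #2, #3, #5, #4 (pending dropped) fails at step 1: #1 r() → 18 is not legal there

11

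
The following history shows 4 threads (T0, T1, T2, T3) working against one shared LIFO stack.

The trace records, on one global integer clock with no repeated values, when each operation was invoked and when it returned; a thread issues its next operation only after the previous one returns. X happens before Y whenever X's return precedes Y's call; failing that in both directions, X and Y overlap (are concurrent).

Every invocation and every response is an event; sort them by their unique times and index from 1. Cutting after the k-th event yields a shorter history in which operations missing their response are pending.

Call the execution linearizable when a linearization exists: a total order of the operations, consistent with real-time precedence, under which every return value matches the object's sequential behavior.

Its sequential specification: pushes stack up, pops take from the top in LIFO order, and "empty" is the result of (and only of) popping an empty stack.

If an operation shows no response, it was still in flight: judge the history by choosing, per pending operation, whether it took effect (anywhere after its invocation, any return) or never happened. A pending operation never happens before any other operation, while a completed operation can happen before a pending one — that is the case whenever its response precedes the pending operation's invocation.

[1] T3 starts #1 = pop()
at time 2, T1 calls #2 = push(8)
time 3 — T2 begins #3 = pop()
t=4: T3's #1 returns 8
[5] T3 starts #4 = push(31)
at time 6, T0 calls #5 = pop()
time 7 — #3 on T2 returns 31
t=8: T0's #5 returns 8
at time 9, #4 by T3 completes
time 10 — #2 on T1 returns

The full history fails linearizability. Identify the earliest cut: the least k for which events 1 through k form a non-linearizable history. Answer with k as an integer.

a valid linearization of events 1..7 exists, for instance #2, #1, #4, #3:
step 1: #2 push(8) (pending, included) — stack <8>
step 2: #1 pop() → 8 — stack <>
step 3: #4 push(31) (pending, included) — stack <31>
step 4: #3 pop() → 31 — stack <>
once event 8 joins (#5's response, time 8), exhaustive search finds no witness
no completion choice of the 2 pending operations (#2, #4) rescues it — every subset was tried
one such order, #1, #3, #5 (pending dropped), breaks at step 1 where #1 pop() → 8 is illegal
one such order, #1, #5, #3 (pending dropped), breaks at step 1 where #1 pop() → 8 is illegal

8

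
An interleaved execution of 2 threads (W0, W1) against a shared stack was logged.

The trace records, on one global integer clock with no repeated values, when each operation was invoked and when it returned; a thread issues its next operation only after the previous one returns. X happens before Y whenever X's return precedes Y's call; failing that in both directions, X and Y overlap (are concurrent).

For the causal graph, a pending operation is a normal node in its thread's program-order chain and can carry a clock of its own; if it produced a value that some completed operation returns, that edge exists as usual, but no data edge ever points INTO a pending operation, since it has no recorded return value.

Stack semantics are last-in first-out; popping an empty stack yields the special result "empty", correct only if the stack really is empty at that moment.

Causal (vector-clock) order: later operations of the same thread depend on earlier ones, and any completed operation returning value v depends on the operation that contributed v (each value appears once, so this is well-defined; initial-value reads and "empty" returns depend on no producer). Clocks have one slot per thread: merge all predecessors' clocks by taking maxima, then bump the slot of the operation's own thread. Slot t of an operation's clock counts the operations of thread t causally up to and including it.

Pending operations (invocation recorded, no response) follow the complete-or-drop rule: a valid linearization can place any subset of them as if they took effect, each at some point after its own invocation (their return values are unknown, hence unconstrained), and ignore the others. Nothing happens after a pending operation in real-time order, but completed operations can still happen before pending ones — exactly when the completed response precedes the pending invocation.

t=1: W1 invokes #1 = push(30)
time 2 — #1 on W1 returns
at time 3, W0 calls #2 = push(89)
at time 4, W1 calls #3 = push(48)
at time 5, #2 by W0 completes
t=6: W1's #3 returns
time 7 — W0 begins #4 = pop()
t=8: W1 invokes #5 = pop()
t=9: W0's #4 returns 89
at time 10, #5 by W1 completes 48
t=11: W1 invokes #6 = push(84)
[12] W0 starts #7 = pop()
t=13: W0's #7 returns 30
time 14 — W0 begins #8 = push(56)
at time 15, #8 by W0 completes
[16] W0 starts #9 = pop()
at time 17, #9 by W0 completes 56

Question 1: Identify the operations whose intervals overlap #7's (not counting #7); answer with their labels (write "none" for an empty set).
Answer: #6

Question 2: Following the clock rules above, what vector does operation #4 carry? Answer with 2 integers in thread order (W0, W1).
Answer: (2, 0)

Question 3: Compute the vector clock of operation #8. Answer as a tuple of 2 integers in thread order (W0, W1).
Answer: (4, 1)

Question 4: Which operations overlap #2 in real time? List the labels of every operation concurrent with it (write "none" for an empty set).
Answer: #3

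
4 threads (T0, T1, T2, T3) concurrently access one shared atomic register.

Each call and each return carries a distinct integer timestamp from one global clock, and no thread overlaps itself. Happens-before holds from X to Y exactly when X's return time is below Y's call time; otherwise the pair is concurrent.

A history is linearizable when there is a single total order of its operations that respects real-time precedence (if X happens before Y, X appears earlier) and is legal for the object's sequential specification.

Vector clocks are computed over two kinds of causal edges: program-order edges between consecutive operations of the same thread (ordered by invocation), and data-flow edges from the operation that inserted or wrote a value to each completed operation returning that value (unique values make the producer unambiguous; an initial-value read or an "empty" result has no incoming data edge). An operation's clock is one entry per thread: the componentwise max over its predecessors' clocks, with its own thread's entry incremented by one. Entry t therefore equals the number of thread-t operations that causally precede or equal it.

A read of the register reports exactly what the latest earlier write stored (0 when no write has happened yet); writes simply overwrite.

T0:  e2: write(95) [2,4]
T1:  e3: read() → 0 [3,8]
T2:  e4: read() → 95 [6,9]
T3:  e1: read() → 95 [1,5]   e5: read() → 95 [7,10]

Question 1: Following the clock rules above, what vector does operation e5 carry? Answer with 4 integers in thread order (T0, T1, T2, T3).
invoked at 3, e3 has no predecessors; its own T1 bump gives (0, 1, 0, 0)
invoked at 2, e2 has no predecessors; its own T0 bump gives (1, 0, 0, 0)
e1, invoked 1, takes VC(e2)=(1, 0, 0, 0) under max, adds 1 for T3 → (1, 0, 0, 1)
e4, invoked 6, takes VC(e2)=(1, 0, 0, 0) under max, adds 1 for T2 → (1, 0, 1, 0)
e5, invoked 7, takes VC(e1)=(1, 0, 0, 1), VC(e2)=(1, 0, 0, 0) under max, adds 1 for T3 → (1, 0, 0, 2)
target: VC(e5) = (1, 0, 0, 2)

(1, 0, 0, 2)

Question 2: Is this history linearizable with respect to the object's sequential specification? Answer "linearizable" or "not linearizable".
witness order: e3, e2, e1, e4, e5
after step 1 (e3 read() → 0): value 0
after step 2 (e2 write(95)): value 95
after step 3 (e1 read() → 95): value 95
after step 4 (e4 read() → 95): value 95
after step 5 (e5 read() → 95): value 95

linearizable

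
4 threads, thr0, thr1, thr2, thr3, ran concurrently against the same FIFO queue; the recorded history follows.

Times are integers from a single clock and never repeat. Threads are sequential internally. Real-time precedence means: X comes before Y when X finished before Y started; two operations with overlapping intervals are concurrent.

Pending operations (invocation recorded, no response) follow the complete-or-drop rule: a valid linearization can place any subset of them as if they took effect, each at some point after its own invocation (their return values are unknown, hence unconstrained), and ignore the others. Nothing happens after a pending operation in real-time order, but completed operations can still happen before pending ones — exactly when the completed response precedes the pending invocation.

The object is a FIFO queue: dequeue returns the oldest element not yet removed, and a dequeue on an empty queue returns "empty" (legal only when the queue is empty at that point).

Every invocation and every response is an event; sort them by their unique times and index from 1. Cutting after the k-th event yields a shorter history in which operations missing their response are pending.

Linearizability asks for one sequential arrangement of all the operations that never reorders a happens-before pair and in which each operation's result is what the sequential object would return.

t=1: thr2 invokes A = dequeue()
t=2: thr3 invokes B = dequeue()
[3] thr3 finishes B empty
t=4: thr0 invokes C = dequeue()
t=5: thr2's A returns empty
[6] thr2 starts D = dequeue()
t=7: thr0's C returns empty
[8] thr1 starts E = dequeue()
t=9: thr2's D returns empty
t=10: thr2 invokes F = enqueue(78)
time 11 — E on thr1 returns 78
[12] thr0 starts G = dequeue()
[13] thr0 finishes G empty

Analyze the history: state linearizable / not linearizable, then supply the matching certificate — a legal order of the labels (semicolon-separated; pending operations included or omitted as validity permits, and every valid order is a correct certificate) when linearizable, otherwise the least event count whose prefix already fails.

linearizable — witness: A; B; C; D; F; E; G

1. A dequeue() → empty, leaving queue <>
2. B dequeue() → empty, leaving queue <>
3. C dequeue() → empty, leaving queue <>
4. D dequeue() → empty, leaving queue <>
5. F enqueue(78) (pending, included), leaving queue <78>
6. E dequeue() → 78, leaving queue <>
7. G dequeue() → empty, leaving queue <>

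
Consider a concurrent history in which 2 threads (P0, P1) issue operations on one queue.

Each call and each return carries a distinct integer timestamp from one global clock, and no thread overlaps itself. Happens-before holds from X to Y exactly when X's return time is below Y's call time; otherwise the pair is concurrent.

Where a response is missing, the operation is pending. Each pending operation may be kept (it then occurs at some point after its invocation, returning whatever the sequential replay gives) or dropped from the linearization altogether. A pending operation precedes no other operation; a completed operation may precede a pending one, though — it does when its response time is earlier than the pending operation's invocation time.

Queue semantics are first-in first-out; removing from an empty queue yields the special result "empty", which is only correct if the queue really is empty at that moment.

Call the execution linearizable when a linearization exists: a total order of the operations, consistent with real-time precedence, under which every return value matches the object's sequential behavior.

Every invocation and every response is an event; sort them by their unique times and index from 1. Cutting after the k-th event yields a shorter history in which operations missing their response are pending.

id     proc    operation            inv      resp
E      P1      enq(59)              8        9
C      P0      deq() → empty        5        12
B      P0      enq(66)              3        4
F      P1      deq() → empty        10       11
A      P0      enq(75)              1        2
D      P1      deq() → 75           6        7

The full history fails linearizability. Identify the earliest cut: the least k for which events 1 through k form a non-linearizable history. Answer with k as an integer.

11

a valid linearization of events 1..10 exists, for instance A, B, D, C, E:
after step 1 (A enq(75)): queue <75>
after step 2 (B enq(66)): queue <75,66>
after step 3 (D deq() → 75): queue <66>
after step 4 (C deq() (pending, included)): queue <>
after step 5 (E enq(59)): queue <59>
with event 11 included (F responding at time 11), all real-time-consistent orders fail
no escape via the 1 pending operation (C): every completion choice fails
sample order A, B, D, E, F (pending dropped) stalls at step 5 — F deq() → empty has no legal effect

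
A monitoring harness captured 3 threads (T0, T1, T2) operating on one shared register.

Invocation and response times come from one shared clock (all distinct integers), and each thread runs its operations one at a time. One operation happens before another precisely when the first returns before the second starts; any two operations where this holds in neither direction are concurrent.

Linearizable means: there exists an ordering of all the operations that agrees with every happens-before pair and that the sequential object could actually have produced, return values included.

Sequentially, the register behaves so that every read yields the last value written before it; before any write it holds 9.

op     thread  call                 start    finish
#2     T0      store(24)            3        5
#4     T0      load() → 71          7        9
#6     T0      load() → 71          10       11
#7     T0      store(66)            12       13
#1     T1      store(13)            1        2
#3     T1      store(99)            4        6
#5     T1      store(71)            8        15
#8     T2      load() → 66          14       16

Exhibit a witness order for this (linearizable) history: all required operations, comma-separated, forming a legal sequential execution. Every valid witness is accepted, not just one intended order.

1. #1 store(13), leaving value 13
2. #2 store(24), leaving value 24
3. #3 store(99), leaving value 99
4. #5 store(71), leaving value 71
5. #4 load() → 71, leaving value 71
6. #6 load() → 71, leaving value 71
7. #7 store(66), leaving value 66
8. #8 load() → 66, leaving value 66

#1, #2, #3, #5, #4, #6, #7, #8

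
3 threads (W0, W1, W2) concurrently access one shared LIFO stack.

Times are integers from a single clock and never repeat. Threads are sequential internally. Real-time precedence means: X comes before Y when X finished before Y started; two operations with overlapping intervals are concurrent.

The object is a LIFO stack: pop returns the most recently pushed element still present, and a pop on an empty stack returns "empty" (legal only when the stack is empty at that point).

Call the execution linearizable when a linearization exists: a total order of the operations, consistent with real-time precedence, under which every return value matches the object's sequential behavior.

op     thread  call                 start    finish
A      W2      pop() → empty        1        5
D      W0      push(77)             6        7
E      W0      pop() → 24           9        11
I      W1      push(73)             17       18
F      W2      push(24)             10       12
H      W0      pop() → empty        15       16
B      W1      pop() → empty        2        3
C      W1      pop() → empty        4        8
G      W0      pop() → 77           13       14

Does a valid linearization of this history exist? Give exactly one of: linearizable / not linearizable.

a witness: A, B, C, D, F, E, G, H, I
step 1: A pop() → empty — stack <>
step 2: B pop() → empty — stack <>
step 3: C pop() → empty — stack <>
step 4: D push(77) — stack <77>
step 5: F push(24) — stack <77,24>
step 6: E pop() → 24 — stack <77>
step 7: G pop() → 77 — stack <>
step 8: H pop() → empty — stack <>
step 9: I push(73) — stack <73>

linearizable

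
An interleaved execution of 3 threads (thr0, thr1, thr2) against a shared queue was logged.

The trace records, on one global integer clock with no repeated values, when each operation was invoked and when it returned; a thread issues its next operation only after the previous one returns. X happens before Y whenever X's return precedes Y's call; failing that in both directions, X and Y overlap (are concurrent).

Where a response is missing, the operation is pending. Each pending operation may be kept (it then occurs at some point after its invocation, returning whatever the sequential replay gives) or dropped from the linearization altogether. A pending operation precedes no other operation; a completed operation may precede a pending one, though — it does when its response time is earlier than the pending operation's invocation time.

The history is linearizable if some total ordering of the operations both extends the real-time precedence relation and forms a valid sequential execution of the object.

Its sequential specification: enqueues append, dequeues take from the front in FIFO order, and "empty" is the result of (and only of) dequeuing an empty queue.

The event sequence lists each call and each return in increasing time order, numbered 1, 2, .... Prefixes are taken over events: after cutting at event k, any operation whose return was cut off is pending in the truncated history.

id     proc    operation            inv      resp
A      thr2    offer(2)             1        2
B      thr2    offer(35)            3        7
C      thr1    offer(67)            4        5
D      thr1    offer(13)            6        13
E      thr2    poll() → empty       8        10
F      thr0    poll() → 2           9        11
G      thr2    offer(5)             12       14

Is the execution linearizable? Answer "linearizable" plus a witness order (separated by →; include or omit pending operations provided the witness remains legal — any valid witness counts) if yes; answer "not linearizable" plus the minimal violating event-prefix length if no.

not linearizable — minimal violating prefix: 10 events

already the first 10 events (up to E's response at time 10) admit no linearization; the first 9 still do
no legal order exists: 2 real-time-consistent candidates over 4 completed queue operations, all rejected
no escape via the 2 pending operations (D, F): every completion choice fails
one such order, A, B, C, E (pending dropped), breaks at step 4 where E poll() → empty is illegal
one such order, A, C, B, E (pending dropped), breaks at step 4 where E poll() → empty is illegal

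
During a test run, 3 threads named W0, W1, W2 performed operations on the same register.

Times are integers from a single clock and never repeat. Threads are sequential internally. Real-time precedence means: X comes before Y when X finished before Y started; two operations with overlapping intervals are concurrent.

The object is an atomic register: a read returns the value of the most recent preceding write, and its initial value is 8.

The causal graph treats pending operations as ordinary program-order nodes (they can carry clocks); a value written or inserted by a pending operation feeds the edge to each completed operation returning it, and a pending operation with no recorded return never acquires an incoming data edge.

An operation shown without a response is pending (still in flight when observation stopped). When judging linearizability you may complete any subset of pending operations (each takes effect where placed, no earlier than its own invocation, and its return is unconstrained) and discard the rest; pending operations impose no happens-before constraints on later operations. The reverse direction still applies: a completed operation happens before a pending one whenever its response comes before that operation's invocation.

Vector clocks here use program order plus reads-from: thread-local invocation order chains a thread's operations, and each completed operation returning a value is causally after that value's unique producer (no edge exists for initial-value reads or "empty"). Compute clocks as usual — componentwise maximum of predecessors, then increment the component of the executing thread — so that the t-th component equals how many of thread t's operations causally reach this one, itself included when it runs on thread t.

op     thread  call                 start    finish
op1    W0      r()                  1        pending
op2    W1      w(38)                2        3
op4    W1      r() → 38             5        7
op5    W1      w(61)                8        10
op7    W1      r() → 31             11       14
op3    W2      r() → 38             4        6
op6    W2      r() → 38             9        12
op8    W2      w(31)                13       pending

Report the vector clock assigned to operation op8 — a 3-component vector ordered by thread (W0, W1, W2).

invoked at 2, op2 has no predecessors; its own W1 bump gives (0, 1, 0)
invoked at 1, op1 has no predecessors; its own W0 bump gives (1, 0, 0)
op3, invoked 4, takes VC(op2)=(0, 1, 0) under max, adds 1 for W2 → (0, 1, 1)
op4, invoked 5, takes VC(op2)=(0, 1, 0) under max, adds 1 for W1 → (0, 2, 0)
op6, invoked 9, takes VC(op2)=(0, 1, 0), VC(op3)=(0, 1, 1) under max, adds 1 for W2 → (0, 1, 2)
op5, invoked 8, takes VC(op4)=(0, 2, 0) under max, adds 1 for W1 → (0, 3, 0)
op8, invoked 13, takes VC(op6)=(0, 1, 2) under max, adds 1 for W2 → (0, 1, 3)
op7, invoked 11, takes VC(op5)=(0, 3, 0), VC(op8)=(0, 1, 3) under max, adds 1 for W1 → (0, 4, 3)
target: VC(op8) = (0, 1, 3)

(0, 1, 3)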